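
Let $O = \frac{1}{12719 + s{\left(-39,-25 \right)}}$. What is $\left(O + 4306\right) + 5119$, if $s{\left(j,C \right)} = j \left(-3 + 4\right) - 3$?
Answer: $\frac{119480726}{12677} \approx 9425.0$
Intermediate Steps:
$s{\left(j,C \right)} = -3 + j$ ($s{\left(j,C \right)} = j 1 - 3 = j - 3 = -3 + j$)
$O = \frac{1}{12677}$ ($O = \frac{1}{12719 - 42} = \frac{1}{12677} \approx 7.8883 \cdot 10^{-5}$)
$\left(O + 4306\right) + 5119 = \left(\frac{1}{12677} + 4306\right) + 5119 = \frac{54587163}{12677} + 5119 = \frac{119480726}{12677}$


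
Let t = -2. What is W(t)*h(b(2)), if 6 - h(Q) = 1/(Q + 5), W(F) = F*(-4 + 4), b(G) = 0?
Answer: 0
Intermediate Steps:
W(F) = 0 (W(F) = F*0 = 0)
h(Q) = 6 - 1/(5 + Q) (h(Q) = 6 - 1/(Q + 5) = 6 - 1/(5 + Q))
W(t)*h(b(2)) = 0*((29 + 6*0)/(5 + 0)) = 0*((29 + 0)/5) = 0*((⅕)*29) = 0*(29/5) = 0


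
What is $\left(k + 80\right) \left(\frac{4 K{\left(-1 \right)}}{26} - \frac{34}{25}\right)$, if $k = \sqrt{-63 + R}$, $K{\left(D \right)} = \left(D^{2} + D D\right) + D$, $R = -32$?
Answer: $- \frac{6272}{65} - \frac{392 i \sqrt{95}}{325} \approx -96.492 - 11.756 i$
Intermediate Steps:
$K{\left(D \right)} = D + 2 D^{2}$ ($K{\left(D \right)} = \left(D^{2} + D^{2}\right) + D = 2 D^{2} + D = D + 2 D^{2}$)
$k = i \sqrt{95}$ ($k = \sqrt{-63 - 32} = \sqrt{-95} = i \sqrt{95} \approx 9.7468 i$)
$\left(k + 80\right) \left(\frac{4 K{\left(-1 \right)}}{26} - \frac{34}{25}\right) = \left(i \sqrt{95} + 80\right) \left(\frac{4 \left(- (1 + 2 \left(-1\right))\right)}{26} - \frac{34}{25}\right) = \left(80 + i \sqrt{95}\right) \left(4 \left(- (1 - 2)\right) \frac{1}{26} - \frac{34}{25}\right) = \left(80 + i \sqrt{95}\right) \left(4 \left(\left(-1\right) \left(-1\right)\right) \frac{1}{26} - \frac{34}{25}\right) = \left(80 + i \sqrt{95}\right) \left(4 \cdot 1 \cdot \frac{1}{26} - \frac{34}{25}\right) = \left(80 + i \sqrt{95}\right) \left(4 \cdot \frac{1}{26} - \frac{34}{25}\right) = \left(80 + i \sqrt{95}\right) \left(\frac{2}{13} - \frac{34}{25}\right) = \left(80 + i \sqrt{95}\right) \left(- \frac{392}{325}\right) = - \frac{6272}{65} - \frac{392 i \sqrt{95}}{325}$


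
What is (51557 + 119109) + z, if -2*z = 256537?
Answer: 84795/2 ≈ 42398.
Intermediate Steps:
z = -256537/2 (z = -1/2*256537 = -256537/2 ≈ -1.2827e+5)
(51557 + 119109) + z = (51557 + 119109) - 256537/2 = 170666 - 256537/2 = 84795/2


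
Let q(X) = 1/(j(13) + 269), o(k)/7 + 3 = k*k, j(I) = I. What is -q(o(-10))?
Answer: -1/282 ≈ -0.0035461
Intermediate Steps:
o(k) = -21 + 7*k² (o(k) = -21 + 7*(k*k) = -21 + 7*k²)
q(X) = 1/282 (q(X) = 1/(13 + 269) = 1/282)
-q(o(-10)) = -1*1/282 = -1/282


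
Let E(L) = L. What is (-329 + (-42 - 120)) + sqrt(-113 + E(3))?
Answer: -491 + I*sqrt(110) ≈ -491.0 + 10.488*I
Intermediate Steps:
(-329 + (-42 - 120)) + sqrt(-113 + E(3)) = (-329 + (-42 - 120)) + sqrt(-113 + 3) = (-329 - 162) + sqrt(-110) = -491 + I*sqrt(110)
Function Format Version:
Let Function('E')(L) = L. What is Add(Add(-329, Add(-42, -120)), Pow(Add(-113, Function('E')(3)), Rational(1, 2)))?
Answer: Add(-491, Mul(I, Pow(110, Rational(1, 2)))) ≈ Add(-491.00, Mul(10.488, I))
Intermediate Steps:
Add(Add(-329, Add(-42, -120)), Pow(Add(-113, Function('E')(3)), Rational(1, 2))) = Add(Add(-329, Add(-42, -120)), Pow(Add(-113, 3), Rational(1, 2))) = Add(Add(-329, -162), Pow(-110, Rational(1, 2))) = Add(-491, Mul(I, Pow(110, Rational(1, 2))))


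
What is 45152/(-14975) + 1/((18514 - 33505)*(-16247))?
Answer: -10997165884129/3647292685575 ≈ -3.0152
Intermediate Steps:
45152/(-14975) + 1/((18514 - 33505)*(-16247)) = 45152*(-1/14975) - 1/16247/(-14991) = -45152/14975 - 1/14991*(-1/16247) = -45152/14975 + 1/243558777 = -10997165884129/3647292685575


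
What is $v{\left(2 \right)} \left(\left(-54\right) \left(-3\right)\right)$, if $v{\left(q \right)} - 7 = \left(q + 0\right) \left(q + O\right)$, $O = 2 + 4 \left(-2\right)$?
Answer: $-162$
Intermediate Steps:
$O = -6$ ($O = 2 - 8 = -6$)
$v{\left(q \right)} = 7 + q \left(-6 + q\right)$ ($v{\left(q \right)} = 7 + \left(q + 0\right) \left(q - 6\right) = 7 + q \left(-6 + q\right)$)
$v{\left(2 \right)} \left(\left(-54\right) \left(-3\right)\right) = \left(7 + 2^{2} - 12\right) \left(\left(-54\right) \left(-3\right)\right) = \left(7 + 4 - 12\right) 162 = \left(-1\right) 162 = -162$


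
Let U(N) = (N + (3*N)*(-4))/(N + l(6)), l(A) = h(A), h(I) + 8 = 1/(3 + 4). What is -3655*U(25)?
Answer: 1407175/24 ≈ 58632.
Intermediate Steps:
h(I) = -55/7 (h(I) = -8 + 1/(3 + 4) = -8 + 1/7 = -8 + ⅐ = -55/7)
l(A) = -55/7
U(N) = -11*N/(-55/7 + N) (U(N) = (N + (3*N)*(-4))/(N - 55/7) = (N - 12*N)/(-55/7 + N) = (-11*N)/(-55/7 + N) = -11*N/(-55/7 + N))
-3655*U(25) = -(-281435)*25/(-55 + 7*25) = -(-281435)*25/(-55 + 175) = -(-281435)*25/120 = -3655*(-385/24) = 1407175/24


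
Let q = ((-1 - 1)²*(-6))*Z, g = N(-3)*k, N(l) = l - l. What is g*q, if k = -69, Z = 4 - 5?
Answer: 0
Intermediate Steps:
Z = -1
N(l) = 0
g = 0 (g = 0*(-69) = 0)
q = 24 (q = ((-1 - 1)²*(-6))*(-1) = ((-2)²*(-6))*(-1) = (4*(-6))*(-1) = -24*(-1) = 24)
g*q = 0*24 = 0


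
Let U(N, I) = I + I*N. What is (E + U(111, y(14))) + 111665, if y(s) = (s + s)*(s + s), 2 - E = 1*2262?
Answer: 197213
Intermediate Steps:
E = -2260 (E = 2 - 2262 = -2260)
y(s) = 4*s**2 (y(s) = (2*s)*(2*s) = 4*s**2)
(E + U(111, y(14))) + 111665 = (-2260 + (4*14**2)*(1 + 111)) + 111665 = (-2260 + (4*196)*112) + 111665 = (-2260 + 784*112) + 111665 = (-2260 + 87808) + 111665 = 85548 + 111665 = 197213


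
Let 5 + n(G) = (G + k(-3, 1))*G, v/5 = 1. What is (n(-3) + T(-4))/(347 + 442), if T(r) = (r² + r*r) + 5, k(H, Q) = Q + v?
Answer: 23/789 ≈ 0.029151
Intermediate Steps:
v = 5 (v = 5*1 = 5)
k(H, Q) = 5 + Q (k(H, Q) = Q + 5 = 5 + Q)
T(r) = 5 + 2*r² (T(r) = (r² + r²) + 5 = 2*r² + 5 = 5 + 2*r²)
n(G) = -5 + G*(6 + G) (n(G) = -5 + (G + (5 + 1))*G = -5 + (G + 6)*G = -5 + (6 + G)*G = -5 + G*(6 + G))
(n(-3) + T(-4))/(347 + 442) = ((-5 + (-3)² + 6*(-3)) + (5 + 2*(-4)²))/(347 + 442) = ((-5 + 9 - 18) + (5 + 2*16))/789 = (-14 + (5 + 32))*(1/789) = (-14 + 37)*(1/789) = 23*(1/789) = 23/789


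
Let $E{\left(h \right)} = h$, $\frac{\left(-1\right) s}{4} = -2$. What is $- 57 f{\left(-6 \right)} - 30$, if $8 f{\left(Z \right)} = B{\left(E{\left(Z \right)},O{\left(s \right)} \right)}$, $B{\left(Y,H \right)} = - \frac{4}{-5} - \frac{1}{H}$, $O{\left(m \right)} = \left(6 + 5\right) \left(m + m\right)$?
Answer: $- \frac{251043}{7040} \approx -35.66$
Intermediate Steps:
$s = 8$ ($s = \left(-4\right) \left(-2\right) = 8$)
$O{\left(m \right)} = 22 m$ ($O{\left(m \right)} = 11 \cdot 2 m = 22 m$)
$B{\left(Y,H \right)} = \frac{4}{5} - \frac{1}{H}$ ($B{\left(Y,H \right)} = \left(-4\right) \left(- \frac{1}{5}\right) - \frac{1}{H} = \frac{4}{5} - \frac{1}{H}$)
$f{\left(Z \right)} = \frac{699}{7040}$ ($f{\left(Z \right)} = \frac{\frac{4}{5} - \frac{1}{22 \cdot 8}}{8} = \frac{\frac{4}{5} - \frac{1}{176}}{8} = \frac{1}{8} \cdot \frac{699}{880} = \frac{699}{7040}$)
$- 57 f{\left(-6 \right)} - 30 = \left(-57\right) \frac{699}{7040} - 30 = - \frac{39843}{7040} - 30 = - \frac{251043}{7040}$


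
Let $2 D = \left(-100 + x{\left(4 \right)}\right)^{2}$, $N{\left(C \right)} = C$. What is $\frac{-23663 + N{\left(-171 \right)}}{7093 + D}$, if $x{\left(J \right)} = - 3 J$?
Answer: $- \frac{23834}{13365} \approx -1.7833$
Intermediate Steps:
$D = 6272$ ($D = \frac{\left(-100 - 12\right)^{2}}{2} = \frac{\left(-112\right)^{2}}{2} = \frac{1}{2} \cdot 12544 = 6272$)
$\frac{-23663 + N{\left(-171 \right)}}{7093 + D} = \frac{-23663 - 171}{7093 + 6272} = - \frac{23834}{13365}$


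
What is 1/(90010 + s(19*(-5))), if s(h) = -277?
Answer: 1/89733 ≈ 1.1144e-5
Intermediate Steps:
1/(90010 + s(19*(-5))) = 1/(90010 - 277) = 1/89733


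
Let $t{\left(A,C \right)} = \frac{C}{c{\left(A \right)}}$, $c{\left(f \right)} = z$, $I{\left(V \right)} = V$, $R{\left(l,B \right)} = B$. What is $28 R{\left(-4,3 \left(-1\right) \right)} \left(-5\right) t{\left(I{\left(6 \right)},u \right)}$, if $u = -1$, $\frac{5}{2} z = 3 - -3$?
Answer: $-175$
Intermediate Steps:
$z = \frac{12}{5}$ ($z = \frac{2 \left(3 - -3\right)}{5} = \frac{2 \left(3 + 3\right)}{5} = \frac{2}{5} \cdot 6 = \frac{12}{5} \approx 2.4$)
$c{\left(f \right)} = \frac{12}{5}$
$t{\left(A,C \right)} = \frac{5 C}{12}$ ($t{\left(A,C \right)} = \frac{C}{\frac{12}{5}} = C \frac{5}{12} = \frac{5 C}{12}$)
$28 R{\left(-4,3 \left(-1\right) \right)} \left(-5\right) t{\left(I{\left(6 \right)},u \right)} = 28 \cdot 3 \left(-1\right) \left(-5\right) \frac{5}{12} \left(-1\right) = 28 \left(-3\right) \left(-5\right) \left(- \frac{5}{12}\right) = 28 \cdot 15 \left(- \frac{5}{12}\right) = 28 \left(- \frac{25}{4}\right) = -175$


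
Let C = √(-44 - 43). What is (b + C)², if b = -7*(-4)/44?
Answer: -10478/121 + 14*I*√87/11 ≈ -86.595 + 11.871*I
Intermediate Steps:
C = I*√87 (C = √(-87) = I*√87 ≈ 9.3274*I)
b = 7/11 (b = 28*(1/44) = 7/11 ≈ 0.63636)
(b + C)² = (7/11 + I*√87)²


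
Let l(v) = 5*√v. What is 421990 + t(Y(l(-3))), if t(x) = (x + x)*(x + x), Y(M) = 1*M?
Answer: 421690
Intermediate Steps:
Y(M) = M
t(x) = 4*x² (t(x) = (2*x)*(2*x) = 4*x²)
421990 + t(Y(l(-3))) = 421990 + 4*(5*√(-3))² = 421990 + 4*(5*(I*√3))² = 421990 + 4*(5*I*√3)² = 421990 + 4*(-75) = 421990 - 300 = 421690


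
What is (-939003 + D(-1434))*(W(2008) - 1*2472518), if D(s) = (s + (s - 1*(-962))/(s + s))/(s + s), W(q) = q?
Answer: 1192591407679128520/514089 ≈ 2.3198e+12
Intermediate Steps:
D(s) = (s + (962 + s)/(2*s))/(2*s) (D(s) = (s + (s + 962)/((2*s)))/((2*s)) = (s + (962 + s)*(1/(2*s)))*(1/(2*s)) = (s + (962 + s)/(2*s))*(1/(2*s)) = (s + (962 + s)/(2*s))/(2*s))
(-939003 + D(-1434))*(W(2008) - 1*2472518) = (-939003 + (¼)*(962 - 1434 + 2*(-1434)²)/(-1434)²)*(2008 - 1*2472518) = (-939003 + (¼)*(1/2056356)*(962 - 1434 + 2*2056356))*(2008 - 2472518) = (-939003 + (¼)*(1/2056356)*(962 - 1434 + 4112712))*(-2470510) = (-939003 + (¼)*(1/2056356)*4112240)*(-2470510) = (-939003 + 257015/514089)*(-2470510) = -482730856252/514089*(-2470510) = 1192591407679128520/514089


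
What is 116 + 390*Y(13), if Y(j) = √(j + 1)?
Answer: 116 + 390*√14 ≈ 1575.2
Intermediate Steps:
Y(j) = √(1 + j)
116 + 390*Y(13) = 116 + 390*√(1 + 13) = 116 + 390*√14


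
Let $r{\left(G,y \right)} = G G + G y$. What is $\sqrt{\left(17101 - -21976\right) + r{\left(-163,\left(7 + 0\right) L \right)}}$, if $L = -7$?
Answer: $\sqrt{73633} \approx 271.35$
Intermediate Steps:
$r{\left(G,y \right)} = G^{2} + G y$
$\sqrt{\left(17101 - -21976\right) + r{\left(-163,\left(7 + 0\right) L \right)}} = \sqrt{\left(17101 - -21976\right) - 163 \left(-163 + \left(7 + 0\right) \left(-7\right)\right)} = \sqrt{\left(17101 + 21976\right) - 163 \left(-163 + 7 \left(-7\right)\right)} = \sqrt{39077 - 163 \left(-163 - 49\right)} = \sqrt{39077 - -34556} = \sqrt{39077 + 34556} = \sqrt{73633}$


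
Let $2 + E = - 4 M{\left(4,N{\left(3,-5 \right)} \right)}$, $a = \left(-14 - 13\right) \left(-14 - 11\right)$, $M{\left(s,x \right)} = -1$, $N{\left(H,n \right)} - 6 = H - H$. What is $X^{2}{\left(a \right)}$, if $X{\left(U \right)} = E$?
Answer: $4$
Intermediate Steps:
$N{\left(H,n \right)} = 6$ ($N{\left(H,n \right)} = 6 + \left(H - H\right) = 6 + 0 = 6$)
$a = 675$ ($a = \left(-27\right) \left(-25\right) = 675$)
$E = 2$ ($E = -2 - -4 = -2 + 4 = 2$)
$X{\left(U \right)} = 2$
$X^{2}{\left(a \right)} = 2^{2} = 4$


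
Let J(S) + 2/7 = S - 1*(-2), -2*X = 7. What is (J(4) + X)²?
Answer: 961/196 ≈ 4.9031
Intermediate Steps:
X = -7/2 (X = -½*7 = -7/2 ≈ -3.5000)
J(S) = 12/7 + S (J(S) = -2/7 + (S - 1*(-2)) = -2/7 + (S + 2) = -2/7 + (2 + S) = 12/7 + S)
(J(4) + X)² = ((12/7 + 4) - 7/2)² = (40/7 - 7/2)² = (31/14)² = 961/196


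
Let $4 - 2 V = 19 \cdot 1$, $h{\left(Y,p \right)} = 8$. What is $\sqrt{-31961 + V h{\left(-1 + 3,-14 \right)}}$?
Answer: $i \sqrt{32021} \approx 178.94 i$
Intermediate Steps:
$V = - \frac{15}{2}$ ($V = 2 - \frac{19 \cdot 1}{2} = 2 - \frac{19}{2} = - \frac{15}{2} \approx -7.5$)
$\sqrt{-31961 + V h{\left(-1 + 3,-14 \right)}} = \sqrt{-31961 - 60} = \sqrt{-32021} = i \sqrt{32021}$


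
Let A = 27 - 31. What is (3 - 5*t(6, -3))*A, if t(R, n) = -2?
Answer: -52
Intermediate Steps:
A = -4
(3 - 5*t(6, -3))*A = (3 - 5*(-2))*(-4) = (3 + 10)*(-4) = 13*(-4) = -52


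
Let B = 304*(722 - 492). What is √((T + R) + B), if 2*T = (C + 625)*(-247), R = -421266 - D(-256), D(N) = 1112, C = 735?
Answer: I*√520418 ≈ 721.4*I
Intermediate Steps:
R = -422378 (R = -421266 - 1*1112 = -421266 - 1112 = -422378)
B = 69920 (B = 304*230 = 69920)
T = -167960 (T = ((735 + 625)*(-247))/2 = (1360*(-247))/2 = (½)*(-335920) = -167960)
√((T + R) + B) = √((-167960 - 422378) + 69920) = √(-590338 + 69920) = √(-520418) = I*√520418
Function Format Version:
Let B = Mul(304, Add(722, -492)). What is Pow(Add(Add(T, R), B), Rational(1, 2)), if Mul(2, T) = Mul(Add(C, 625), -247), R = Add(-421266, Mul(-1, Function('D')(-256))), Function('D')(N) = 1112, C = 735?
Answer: Mul(I, Pow(520418, Rational(1, 2))) ≈ Mul(721.40, I)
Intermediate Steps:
R = -422378 (R = Add(-421266, Mul(-1, 1112)) = Add(-421266, -1112) = -422378)
B = 69920 (B = Mul(304, 230) = 69920)
T = -167960 (T = Mul(Rational(1, 2), Mul(Add(735, 625), -247)) = Mul(Rational(1, 2), Mul(1360, -247)) = Mul(Rational(1, 2), -335920) = -167960)
Pow(Add(Add(T, R), B), Rational(1, 2)) = Pow(Add(Add(-167960, -422378), 69920), Rational(1, 2)) = Pow(Add(-590338, 69920), Rational(1, 2)) = Pow(-520418, Rational(1, 2)) = Mul(I, Pow(520418, Rational(1, 2)))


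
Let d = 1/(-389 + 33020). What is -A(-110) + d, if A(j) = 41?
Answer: -1337870/32631 ≈ -41.000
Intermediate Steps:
d = 1/32631 ≈ 3.0646e-5
-A(-110) + d = -1*41 + 1/32631 = -41 + 1/32631 = -1337870/32631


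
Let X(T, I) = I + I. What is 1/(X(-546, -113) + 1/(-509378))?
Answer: -509378/115119429 ≈ -0.0044248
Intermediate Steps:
X(T, I) = 2*I
1/(X(-546, -113) + 1/(-509378)) = 1/(2*(-113) + 1/(-509378)) = 1/(-226 - 1/509378) = 1/(-115119429/509378) = -509378/115119429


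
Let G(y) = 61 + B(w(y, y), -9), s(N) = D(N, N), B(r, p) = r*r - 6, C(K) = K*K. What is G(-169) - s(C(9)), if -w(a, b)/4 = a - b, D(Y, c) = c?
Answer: -26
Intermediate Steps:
w(a, b) = -4*a + 4*b (w(a, b) = -4*(a - b) = -4*a + 4*b)
C(K) = K²
B(r, p) = -6 + r² (B(r, p) = r² - 6 = -6 + r²)
s(N) = N
G(y) = 55 (G(y) = 61 + (-6 + (-4*y + 4*y)²) = 61 + (-6 + 0²) = 61 + (-6 + 0) = 61 - 6 = 55)
G(-169) - s(C(9)) = 55 - 1*9² = 55 - 1*81 = 55 - 81 = -26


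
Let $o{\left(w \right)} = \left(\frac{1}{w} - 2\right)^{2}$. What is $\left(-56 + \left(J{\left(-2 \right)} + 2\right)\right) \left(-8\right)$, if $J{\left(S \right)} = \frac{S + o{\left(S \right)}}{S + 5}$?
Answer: $\frac{1262}{3} \approx 420.67$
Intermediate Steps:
$o{\left(w \right)} = \left(-2 + \frac{1}{w}\right)^{2}$
$J{\left(S \right)} = \frac{S + \frac{\left(-1 + 2 S\right)^{2}}{S^{2}}}{5 + S}$ ($J{\left(S \right)} = \frac{S + \frac{\left(-1 + 2 S\right)^{2}}{S^{2}}}{S + 5} = \frac{S + \frac{\left(-1 + 2 S\right)^{2}}{S^{2}}}{5 + S}$)
$\left(-56 + \left(J{\left(-2 \right)} + 2\right)\right) \left(-8\right) = \left(-56 + \left(\frac{\left(-2\right)^{3} + \left(-1 + 2 \left(-2\right)\right)^{2}}{4 \left(5 - 2\right)} + 2\right)\right) \left(-8\right) = \left(-56 + \left(\frac{-8 + \left(-1 - 4\right)^{2}}{4 \cdot 3} + 2\right)\right) \left(-8\right) = \left(-56 + \left(\frac{1}{4} \cdot \frac{1}{3} \left(-8 + \left(-5\right)^{2}\right) + 2\right)\right) \left(-8\right) = \left(-56 + \left(\frac{1}{4} \cdot \frac{1}{3} \left(-8 + 25\right) + 2\right)\right) \left(-8\right) = \left(-56 + \left(\frac{1}{4} \cdot \frac{1}{3} \cdot 17 + 2\right)\right) \left(-8\right) = \left(-56 + \left(\frac{17}{12} + 2\right)\right) \left(-8\right) = \left(-56 + \frac{41}{12}\right) \left(-8\right) = \left(- \frac{631}{12}\right) \left(-8\right) = \frac{1262}{3}$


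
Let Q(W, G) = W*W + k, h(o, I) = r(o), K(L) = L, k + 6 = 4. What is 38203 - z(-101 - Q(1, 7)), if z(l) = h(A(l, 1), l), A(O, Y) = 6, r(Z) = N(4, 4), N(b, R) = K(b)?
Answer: 38199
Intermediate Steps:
k = -2 (k = -6 + 4 = -2)
N(b, R) = b
r(Z) = 4
h(o, I) = 4
Q(W, G) = -2 + W² (Q(W, G) = W*W - 2 = W² - 2 = -2 + W²)
z(l) = 4
38203 - z(-101 - Q(1, 7)) = 38203 - 1*4 = 38203 - 4 = 38199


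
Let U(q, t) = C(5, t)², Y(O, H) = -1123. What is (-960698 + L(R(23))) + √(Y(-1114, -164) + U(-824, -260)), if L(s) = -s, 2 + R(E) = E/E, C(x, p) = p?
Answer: -960697 + √66477 ≈ -9.6044e+5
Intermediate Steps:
U(q, t) = t²
R(E) = -1 (R(E) = -2 + E/E = -2 + 1 = -1)
(-960698 + L(R(23))) + √(Y(-1114, -164) + U(-824, -260)) = (-960698 - 1*(-1)) + √(-1123 + (-260)²) = (-960698 + 1) + √(-1123 + 67600) = -960697 + √66477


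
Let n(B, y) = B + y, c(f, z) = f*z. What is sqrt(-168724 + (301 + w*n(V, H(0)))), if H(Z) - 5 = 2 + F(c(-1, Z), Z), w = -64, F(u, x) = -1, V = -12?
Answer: 3*I*sqrt(18671) ≈ 409.93*I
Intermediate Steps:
H(Z) = 6 (H(Z) = 5 + (2 - 1) = 5 + 1 = 6)
sqrt(-168724 + (301 + w*n(V, H(0)))) = sqrt(-168724 + (301 - 64*(-12 + 6))) = sqrt(-168724 + (301 - 64*(-6))) = sqrt(-168724 + (301 + 384)) = sqrt(-168724 + 685) = sqrt(-168039) = 3*I*sqrt(18671)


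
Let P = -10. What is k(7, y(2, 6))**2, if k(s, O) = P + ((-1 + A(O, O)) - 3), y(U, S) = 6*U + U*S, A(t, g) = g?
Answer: 100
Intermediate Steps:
y(U, S) = 6*U + S*U
k(s, O) = -14 + O (k(s, O) = -10 + ((-1 + O) - 3) = -10 + (-4 + O) = -14 + O)
k(7, y(2, 6))**2 = (-14 + 2*(6 + 6))**2 = (-14 + 2*12)**2 = (-14 + 24)**2 = 10**2 = 100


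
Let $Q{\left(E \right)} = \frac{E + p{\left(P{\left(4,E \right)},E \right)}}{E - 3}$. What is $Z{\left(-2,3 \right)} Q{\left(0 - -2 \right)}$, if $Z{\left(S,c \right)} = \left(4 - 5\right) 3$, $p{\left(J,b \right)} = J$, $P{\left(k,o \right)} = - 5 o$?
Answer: $-24$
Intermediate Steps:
$Z{\left(S,c \right)} = -3$ ($Z{\left(S,c \right)} = \left(-1\right) 3 = -3$)
$Q{\left(E \right)} = - \frac{4 E}{-3 + E}$ ($Q{\left(E \right)} = \frac{E - 5 E}{E - 3} = \frac{\left(-4\right) E}{-3 + E} = - \frac{4 E}{-3 + E}$)
$Z{\left(-2,3 \right)} Q{\left(0 - -2 \right)} = - 3 \left(- \frac{4 \left(0 - -2\right)}{-3 + \left(0 - -2\right)}\right) = - 3 \left(- \frac{4 \left(0 + 2\right)}{-3 + \left(0 + 2\right)}\right) = - 3 \left(\left(-4\right) 2 \frac{1}{-3 + 2}\right) = - 3 \left(\left(-4\right) 2 \frac{1}{-1}\right) = - 3 \left(\left(-4\right) 2 \left(-1\right)\right) = \left(-3\right) 8 = -24$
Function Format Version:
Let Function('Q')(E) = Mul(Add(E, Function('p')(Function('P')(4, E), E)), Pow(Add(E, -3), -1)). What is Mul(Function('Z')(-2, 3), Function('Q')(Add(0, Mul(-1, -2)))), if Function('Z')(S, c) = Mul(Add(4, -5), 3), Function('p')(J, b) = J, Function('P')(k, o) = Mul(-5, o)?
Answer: -24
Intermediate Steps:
Function('Z')(S, c) = -3 (Function('Z')(S, c) = Mul(-1, 3) = -3)
Function('Q')(E) = Mul(-4, E, Pow(Add(-3, E), -1)) (Function('Q')(E) = Mul(Add(E, Mul(-5, E)), Pow(Add(E, -3), -1)) = Mul(Mul(-4, E), Pow(Add(-3, E), -1)) = Mul(-4, E, Pow(Add(-3, E), -1)))
Mul(Function('Z')(-2, 3), Function('Q')(Add(0, Mul(-1, -2)))) = Mul(-3, Mul(-4, Add(0, Mul(-1, -2)), Pow(Add(-3, Add(0, Mul(-1, -2))), -1))) = Mul(-3, Mul(-4, Add(0, 2), Pow(Add(-3, Add(0, 2)), -1))) = Mul(-3, Mul(-4, 2, Pow(Add(-3, 2), -1))) = Mul(-3, Mul(-4, 2, Pow(-1, -1))) = Mul(-3, Mul(-4, 2, -1)) = Mul(-3, 8) = -24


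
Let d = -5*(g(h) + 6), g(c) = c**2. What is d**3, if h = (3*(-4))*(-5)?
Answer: -5861208627000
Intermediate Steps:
h = 60 (h = -12*(-5) = 60)
d = -18030 (d = -5*(60**2 + 6) = -5*(3600 + 6) = -5*3606 = -18030)
d**3 = (-18030)**3 = -5861208627000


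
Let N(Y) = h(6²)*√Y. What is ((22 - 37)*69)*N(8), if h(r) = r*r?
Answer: -2682720*√2 ≈ -3.7939e+6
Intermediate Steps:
h(r) = r²
N(Y) = 1296*√Y (N(Y) = (6²)²*√Y = 36²*√Y = 1296*√Y)
((22 - 37)*69)*N(8) = ((22 - 37)*69)*(1296*√8) = (-15*69)*(1296*(2*√2)) = -2682720*√2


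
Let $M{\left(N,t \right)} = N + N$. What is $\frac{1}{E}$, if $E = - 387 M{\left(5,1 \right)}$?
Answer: $- \frac{1}{3870} \approx -0.0002584$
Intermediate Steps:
$M{\left(N,t \right)} = 2 N$
$E = -3870$ ($E = - 387 \cdot 2 \cdot 5 = \left(-387\right) 10 = -3870$)
$\frac{1}{E} = \frac{1}{-3870} = - \frac{1}{3870}$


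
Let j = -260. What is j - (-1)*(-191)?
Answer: -451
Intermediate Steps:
j - (-1)*(-191) = -260 - (-1)*(-191) = -260 - 1*191 = -260 - 191 = -451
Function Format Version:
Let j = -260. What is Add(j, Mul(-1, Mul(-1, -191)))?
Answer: -451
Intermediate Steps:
Add(j, Mul(-1, Mul(-1, -191))) = Add(-260, Mul(-1, Mul(-1, -191))) = Add(-260, Mul(-1, 191)) = Add(-260, -191) = -451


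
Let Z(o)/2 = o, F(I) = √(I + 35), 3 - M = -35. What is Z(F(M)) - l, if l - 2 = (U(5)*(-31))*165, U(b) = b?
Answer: 25573 + 2*√73 ≈ 25590.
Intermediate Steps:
M = 38 (M = 3 - 1*(-35) = 3 + 35 = 38)
F(I) = √(35 + I)
Z(o) = 2*o
l = -25573 (l = 2 + (5*(-31))*165 = 2 - 155*165 = 2 - 25575 = -25573)
Z(F(M)) - l = 2*√(35 + 38) - 1*(-25573) = 2*√73 + 25573 = 25573 + 2*√73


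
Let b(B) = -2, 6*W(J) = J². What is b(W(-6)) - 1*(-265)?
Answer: 263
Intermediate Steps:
W(J) = J²/6
b(W(-6)) - 1*(-265) = -2 - 1*(-265) = -2 + 265 = 263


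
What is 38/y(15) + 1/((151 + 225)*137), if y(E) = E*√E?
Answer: 1/51512 + 38*√15/225 ≈ 0.65412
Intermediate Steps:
y(E) = E^(3/2)
38/y(15) + 1/((151 + 225)*137) = 38/(15^(3/2)) + 1/((151 + 225)*137) = 38/((15*√15)) + (1/137)/376 = 38*(√15/225) + (1/376)*(1/137) = 38*√15/225 + 1/51512 = 1/51512 + 38*√15/225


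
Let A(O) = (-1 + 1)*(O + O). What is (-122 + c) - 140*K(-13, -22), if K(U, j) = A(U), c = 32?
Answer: -90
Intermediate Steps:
A(O) = 0 (A(O) = 0*(2*O) = 0)
K(U, j) = 0
(-122 + c) - 140*K(-13, -22) = (-122 + 32) - 140*0 = -90 + 0 = -90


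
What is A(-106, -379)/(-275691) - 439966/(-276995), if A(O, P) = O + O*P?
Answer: 36732010282/25455009515 ≈ 1.4430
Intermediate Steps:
A(-106, -379)/(-275691) - 439966/(-276995) = -106*(1 - 379)/(-275691) - 439966/(-276995) = -106*(-378)*(-1/275691) - 439966*(-1/276995) = 40068*(-1/275691) + 439966/276995 = -13356/91897 + 439966/276995 = 36732010282/25455009515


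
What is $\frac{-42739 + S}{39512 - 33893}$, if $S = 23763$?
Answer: $- \frac{18976}{5619} \approx -3.3771$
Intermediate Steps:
$\frac{-42739 + S}{39512 - 33893} = \frac{-42739 + 23763}{39512 - 33893} = - \frac{18976}{5619}$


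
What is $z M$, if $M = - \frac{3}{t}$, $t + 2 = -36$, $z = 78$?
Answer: $\frac{117}{19} \approx 6.1579$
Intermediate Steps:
$t = -38$ ($t = -2 - 36 = -38$)
$M = \frac{3}{38}$ ($M = - \frac{3}{-38} = \left(-3\right) \left(- \frac{1}{38}\right) = \frac{3}{38} \approx 0.078947$)
$z M = 78 \cdot \frac{3}{38} = \frac{117}{19}$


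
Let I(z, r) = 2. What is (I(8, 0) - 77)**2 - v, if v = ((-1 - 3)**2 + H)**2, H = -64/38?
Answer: 1956641/361 ≈ 5420.1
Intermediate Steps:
H = -32/19 (H = -64*1/38 = -32/19 ≈ -1.6842)
v = 73984/361 (v = ((-1 - 3)**2 - 32/19)**2 = ((-4)**2 - 32/19)**2 = (16 - 32/19)**2 = (272/19)**2 = 73984/361 ≈ 204.94)
(I(8, 0) - 77)**2 - v = (2 - 77)**2 - 1*73984/361 = (-75)**2 - 73984/361 = 5625 - 73984/361 = 1956641/361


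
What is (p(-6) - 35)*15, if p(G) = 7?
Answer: -420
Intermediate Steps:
(p(-6) - 35)*15 = (7 - 35)*15 = -28*15 = -420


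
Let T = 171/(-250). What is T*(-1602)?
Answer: 136971/125 ≈ 1095.8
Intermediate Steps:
T = -171/250 (T = 171*(-1/250) = -171/250 ≈ -0.68400)
T*(-1602) = -171/250*(-1602) = 136971/125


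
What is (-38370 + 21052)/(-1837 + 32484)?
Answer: -17318/30647 ≈ -0.56508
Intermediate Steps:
(-38370 + 21052)/(-1837 + 32484) = -17318/30647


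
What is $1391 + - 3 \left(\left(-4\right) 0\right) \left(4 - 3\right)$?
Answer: $1391$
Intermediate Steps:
$1391 + - 3 \left(\left(-4\right) 0\right) \left(4 - 3\right) = 1391 + \left(-3\right) 0 \left(4 - 3\right) = 1391 + 0 \cdot 1 = 1391 + 0 = 1391$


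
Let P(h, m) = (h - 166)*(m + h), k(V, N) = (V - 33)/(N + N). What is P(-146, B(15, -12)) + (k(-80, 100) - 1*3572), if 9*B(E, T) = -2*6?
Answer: 8479087/200 ≈ 42395.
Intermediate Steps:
B(E, T) = -4/3 (B(E, T) = (-2*6)/9 = (1/9)*(-12) = -4/3)
k(V, N) = (-33 + V)/(2*N) (k(V, N) = (-33 + V)/((2*N)) = (-33 + V)*(1/(2*N)) = (-33 + V)/(2*N))
P(h, m) = (-166 + h)*(h + m)
P(-146, B(15, -12)) + (k(-80, 100) - 1*3572) = ((-146)**2 - 166*(-146) - 166*(-4/3) - 146*(-4/3)) + ((1/2)*(-33 - 80)/100 - 1*3572) = (21316 + 24236 + 664/3 + 584/3) + ((1/2)*(1/100)*(-113) - 3572) = 45968 + (-113/200 - 3572) = 45968 - 714513/200 = 8479087/200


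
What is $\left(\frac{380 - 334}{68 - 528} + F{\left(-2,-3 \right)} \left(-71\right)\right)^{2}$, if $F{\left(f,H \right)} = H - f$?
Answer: $\frac{502681}{100} \approx 5026.8$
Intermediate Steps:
$\left(\frac{380 - 334}{68 - 528} + F{\left(-2,-3 \right)} \left(-71\right)\right)^{2} = \left(\frac{380 - 334}{68 - 528} + \left(-3 - -2\right) \left(-71\right)\right)^{2} = \left(\frac{46}{-460} + \left(-3 + 2\right) \left(-71\right)\right)^{2} = \left(46 \left(- \frac{1}{460}\right) - -71\right)^{2} = \left(- \frac{1}{10} + 71\right)^{2} = \left(\frac{709}{10}\right)^{2} = \frac{502681}{100}$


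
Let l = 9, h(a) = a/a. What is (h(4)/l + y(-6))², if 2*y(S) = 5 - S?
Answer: 10201/324 ≈ 31.485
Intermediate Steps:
h(a) = 1
y(S) = 5/2 - S/2 (y(S) = (5 - S)/2 = 5/2 - S/2)
(h(4)/l + y(-6))² = (1/9 + (5/2 - ½*(-6)))² = (1*(⅑) + (5/2 + 3))² = (⅑ + 11/2)² = (101/18)² = 10201/324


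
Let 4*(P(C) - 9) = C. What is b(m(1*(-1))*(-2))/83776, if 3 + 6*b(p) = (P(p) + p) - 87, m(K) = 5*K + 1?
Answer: -71/502656 ≈ -0.00014125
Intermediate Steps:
P(C) = 9 + C/4
m(K) = 1 + 5*K
b(p) = -27/2 + 5*p/24 (b(p) = -1/2 + (((9 + p/4) + p) - 87)/6 = -1/2 + ((9 + 5*p/4) - 87)/6 = -1/2 + (-78 + 5*p/4)/6 = -1/2 + (-13 + 5*p/24) = -27/2 + 5*p/24)
b(m(1*(-1))*(-2))/83776 = (-27/2 + 5*((1 + 5*(1*(-1)))*(-2))/24)/83776 = (-27/2 + 5*((1 + 5*(-1))*(-2))/24)*(1/83776) = (-27/2 + 5*((1 - 5)*(-2))/24)*(1/83776) = (-27/2 + 5*(-4*(-2))/24)*(1/83776) = (-27/2 + (5/24)*8)*(1/83776) = (-27/2 + 5/3)*(1/83776) = -71/6*1/83776 = -71/502656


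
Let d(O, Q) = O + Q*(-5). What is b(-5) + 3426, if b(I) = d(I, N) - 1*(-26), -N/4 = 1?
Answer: 3467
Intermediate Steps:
N = -4 (N = -4*1 = -4)
d(O, Q) = O - 5*Q
b(I) = 46 + I (b(I) = (I - 5*(-4)) - 1*(-26) = (I + 20) + 26 = (20 + I) + 26 = 46 + I)
b(-5) + 3426 = (46 - 5) + 3426 = 41 + 3426 = 3467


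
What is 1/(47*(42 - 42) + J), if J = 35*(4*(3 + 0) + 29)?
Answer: 1/1435 ≈ 0.00069686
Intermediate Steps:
J = 1435 (J = 35*(4*3 + 29) = 35*(12 + 29) = 35*41 = 1435)
1/(47*(42 - 42) + J) = 1/(47*(42 - 42) + 1435) = 1/(47*0 + 1435) = 1/(0 + 1435) = 1/1435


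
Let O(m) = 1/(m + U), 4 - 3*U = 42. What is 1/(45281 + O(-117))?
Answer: 389/17614306 ≈ 2.2084e-5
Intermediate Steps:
U = -38/3 (U = 4/3 - 1/3*42 = 4/3 - 14 = -38/3 ≈ -12.667)
O(m) = 1/(-38/3 + m) (O(m) = 1/(m - 38/3) = 1/(-38/3 + m))
1/(45281 + O(-117)) = 1/(45281 + 3/(-38 + 3*(-117))) = 1/(45281 + 3/(-38 - 351)) = 1/(45281 + 3/(-389)) = 1/(45281 + 3*(-1/389)) = 1/(45281 - 3/389) = 1/(17614306/389) = 389/17614306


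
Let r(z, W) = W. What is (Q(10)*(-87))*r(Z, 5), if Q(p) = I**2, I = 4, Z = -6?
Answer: -6960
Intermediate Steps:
Q(p) = 16 (Q(p) = 4**2 = 16)
(Q(10)*(-87))*r(Z, 5) = (16*(-87))*5 = -1392*5 = -6960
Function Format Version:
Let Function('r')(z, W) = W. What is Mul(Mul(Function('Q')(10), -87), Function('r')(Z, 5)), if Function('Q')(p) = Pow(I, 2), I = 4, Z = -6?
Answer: -6960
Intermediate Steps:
Function('Q')(p) = 16 (Function('Q')(p) = Pow(4, 2) = 16)
Mul(Mul(Function('Q')(10), -87), Function('r')(Z, 5)) = Mul(Mul(16, -87), 5) = Mul(-1392, 5) = -6960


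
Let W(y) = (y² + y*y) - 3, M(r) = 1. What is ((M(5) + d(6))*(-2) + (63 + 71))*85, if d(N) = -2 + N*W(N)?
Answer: -58820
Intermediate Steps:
W(y) = -3 + 2*y² (W(y) = (y² + y²) - 3 = 2*y² - 3 = -3 + 2*y²)
d(N) = -2 + N*(-3 + 2*N²)
((M(5) + d(6))*(-2) + (63 + 71))*85 = ((1 + (-2 + 6*(-3 + 2*6²)))*(-2) + (63 + 71))*85 = ((1 + (-2 + 6*(-3 + 2*36)))*(-2) + 134)*85 = ((1 + (-2 + 6*(-3 + 72)))*(-2) + 134)*85 = ((1 + (-2 + 6*69))*(-2) + 134)*85 = ((1 + (-2 + 414))*(-2) + 134)*85 = ((1 + 412)*(-2) + 134)*85 = (413*(-2) + 134)*85 = (-826 + 134)*85 = -692*85 = -58820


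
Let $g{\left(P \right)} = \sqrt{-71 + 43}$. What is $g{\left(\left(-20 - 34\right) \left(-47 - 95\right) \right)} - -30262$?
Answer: $30262 + 2 i \sqrt{7} \approx 30262.0 + 5.2915 i$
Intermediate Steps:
$g{\left(P \right)} = 2 i \sqrt{7}$ ($g{\left(P \right)} = \sqrt{-28} = 2 i \sqrt{7}$)
$g{\left(\left(-20 - 34\right) \left(-47 - 95\right) \right)} - -30262 = 2 i \sqrt{7} - -30262 = 2 i \sqrt{7} + 30262 = 30262 + 2 i \sqrt{7}$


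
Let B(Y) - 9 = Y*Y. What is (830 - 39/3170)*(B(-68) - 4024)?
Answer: 1602316149/3170 ≈ 5.0546e+5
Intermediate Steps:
B(Y) = 9 + Y**2 (B(Y) = 9 + Y*Y = 9 + Y**2)
(830 - 39/3170)*(B(-68) - 4024) = (830 - 39/3170)*((9 + (-68)**2) - 4024) = (830 - 39*1/3170)*((9 + 4624) - 4024) = (830 - 39/3170)*(4633 - 4024) = (2631061/3170)*609 = 1602316149/3170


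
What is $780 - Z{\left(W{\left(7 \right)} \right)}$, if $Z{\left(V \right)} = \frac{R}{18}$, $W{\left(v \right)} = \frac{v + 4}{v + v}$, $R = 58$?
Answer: $\frac{6991}{9} \approx 776.78$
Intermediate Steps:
$W{\left(v \right)} = \frac{4 + v}{2 v}$
$Z{\left(V \right)} = \frac{29}{9}$ ($Z{\left(V \right)} = \frac{58}{18} = 58 \cdot \frac{1}{18} = \frac{29}{9}$)
$780 - Z{\left(W{\left(7 \right)} \right)} = 780 - \frac{29}{9} = \frac{6991}{9}$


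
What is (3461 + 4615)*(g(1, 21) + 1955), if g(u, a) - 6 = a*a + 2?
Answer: 19414704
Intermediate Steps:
g(u, a) = 8 + a² (g(u, a) = 6 + (a*a + 2) = 6 + (a² + 2) = 6 + (2 + a²) = 8 + a²)
(3461 + 4615)*(g(1, 21) + 1955) = (3461 + 4615)*((8 + 21²) + 1955) = 8076*((8 + 441) + 1955) = 8076*(449 + 1955) = 8076*2404 = 19414704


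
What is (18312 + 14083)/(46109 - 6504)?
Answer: 6479/7921 ≈ 0.81795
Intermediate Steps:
(18312 + 14083)/(46109 - 6504) = 32395/39605 = 32395*(1/39605) = 6479/7921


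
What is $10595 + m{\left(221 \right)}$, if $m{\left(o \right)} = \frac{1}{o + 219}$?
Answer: $\frac{4661801}{440} \approx 10595.0$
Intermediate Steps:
$m{\left(o \right)} = \frac{1}{219 + o}$
$10595 + m{\left(221 \right)} = 10595 + \frac{1}{219 + 221} = 10595 + \frac{1}{440} = \frac{4661801}{440}$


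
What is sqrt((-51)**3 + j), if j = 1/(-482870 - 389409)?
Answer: I*sqrt(100930253103534770)/872279 ≈ 364.21*I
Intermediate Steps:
j = -1/872279 (j = 1/(-872279) = -1/872279 ≈ -1.1464e-6)
sqrt((-51)**3 + j) = sqrt((-51)**3 - 1/872279) = sqrt(-132651 - 1/872279) = sqrt(-115708681630/872279) = I*sqrt(100930253103534770)/872279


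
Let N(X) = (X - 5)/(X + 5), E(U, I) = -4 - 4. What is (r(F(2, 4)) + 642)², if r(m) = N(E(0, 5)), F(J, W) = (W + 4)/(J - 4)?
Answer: 3759721/9 ≈ 4.1775e+5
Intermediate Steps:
E(U, I) = -8
N(X) = (-5 + X)/(5 + X)
F(J, W) = (4 + W)/(-4 + J)
r(m) = 13/3 (r(m) = (-5 - 8)/(5 - 8) = -13/(-3) = -⅓*(-13) = 13/3)
(r(F(2, 4)) + 642)² = (13/3 + 642)² = (1939/3)² = 3759721/9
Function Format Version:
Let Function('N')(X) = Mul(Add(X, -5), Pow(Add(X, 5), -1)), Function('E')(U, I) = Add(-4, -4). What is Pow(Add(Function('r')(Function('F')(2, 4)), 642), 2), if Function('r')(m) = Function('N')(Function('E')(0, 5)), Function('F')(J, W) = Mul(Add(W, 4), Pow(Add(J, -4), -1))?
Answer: Rational(3759721, 9) ≈ 4.1775e+5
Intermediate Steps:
Function('E')(U, I) = -8
Function('N')(X) = Mul(Pow(Add(5, X), -1), Add(-5, X)) (Function('N')(X) = Mul(Add(-5, X), Pow(Add(5, X), -1)) = Mul(Pow(Add(5, X), -1), Add(-5, X)))
Function('F')(J, W) = Mul(Pow(Add(-4, J), -1), Add(4, W)) (Function('F')(J, W) = Mul(Add(4, W), Pow(Add(-4, J), -1)) = Mul(Pow(Add(-4, J), -1), Add(4, W)))
Function('r')(m) = Rational(13, 3) (Function('r')(m) = Mul(Pow(Add(5, -8), -1), Add(-5, -8)) = Mul(Pow(-3, -1), -13) = Mul(Rational(-1, 3), -13) = Rational(13, 3))
Pow(Add(Function('r')(Function('F')(2, 4)), 642), 2) = Pow(Add(Rational(13, 3), 642), 2) = Pow(Rational(1939, 3), 2) = Rational(3759721, 9)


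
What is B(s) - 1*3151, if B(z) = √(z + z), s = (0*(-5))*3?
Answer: -3151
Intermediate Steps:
s = 0 (s = 0*3 = 0)
B(z) = √2*√z (B(z) = √(2*z) = √2*√z)
B(s) - 1*3151 = √2*√0 - 1*3151 = √2*0 - 3151 = 0 - 3151 = -3151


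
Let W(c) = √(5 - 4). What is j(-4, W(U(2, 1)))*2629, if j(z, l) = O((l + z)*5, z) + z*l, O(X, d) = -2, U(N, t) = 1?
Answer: -15774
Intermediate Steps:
W(c) = 1 (W(c) = √1 = 1)
j(z, l) = -2 + l*z (j(z, l) = -2 + z*l = -2 + l*z)
j(-4, W(U(2, 1)))*2629 = (-2 + 1*(-4))*2629 = (-2 - 4)*2629 = -6*2629 = -15774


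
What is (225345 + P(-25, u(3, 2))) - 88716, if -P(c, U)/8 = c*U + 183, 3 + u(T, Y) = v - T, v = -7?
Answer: 132565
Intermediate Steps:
u(T, Y) = -10 - T (u(T, Y) = -3 + (-7 - T) = -10 - T)
P(c, U) = -1464 - 8*U*c (P(c, U) = -8*(c*U + 183) = -8*(U*c + 183) = -8*(183 + U*c) = -1464 - 8*U*c)
(225345 + P(-25, u(3, 2))) - 88716 = (225345 + (-1464 - 8*(-10 - 1*3)*(-25))) - 88716 = (225345 + (-1464 - 8*(-10 - 3)*(-25))) - 88716 = (225345 + (-1464 - 8*(-13)*(-25))) - 88716 = (225345 + (-1464 - 2600)) - 88716 = (225345 - 4064) - 88716 = 221281 - 88716 = 132565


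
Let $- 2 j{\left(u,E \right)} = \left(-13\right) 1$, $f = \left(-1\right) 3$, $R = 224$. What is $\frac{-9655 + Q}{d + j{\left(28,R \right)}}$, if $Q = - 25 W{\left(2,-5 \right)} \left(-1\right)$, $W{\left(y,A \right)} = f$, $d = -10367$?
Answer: $\frac{19460}{20721} \approx 0.93914$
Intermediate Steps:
$f = -3$
$W{\left(y,A \right)} = -3$
$j{\left(u,E \right)} = \frac{13}{2}$ ($j{\left(u,E \right)} = - \frac{\left(-13\right) 1}{2} = \left(- \frac{1}{2}\right) \left(-13\right) = \frac{13}{2}$)
$Q = -75$ ($Q = \left(-25\right) \left(-3\right) \left(-1\right) = 75 \left(-1\right) = -75$)
$\frac{-9655 + Q}{d + j{\left(28,R \right)}} = \frac{-9655 - 75}{-10367 + \frac{13}{2}} = - \frac{9730}{- \frac{20721}{2}} = \left(-9730\right) \left(- \frac{2}{20721}\right) = \frac{19460}{20721}$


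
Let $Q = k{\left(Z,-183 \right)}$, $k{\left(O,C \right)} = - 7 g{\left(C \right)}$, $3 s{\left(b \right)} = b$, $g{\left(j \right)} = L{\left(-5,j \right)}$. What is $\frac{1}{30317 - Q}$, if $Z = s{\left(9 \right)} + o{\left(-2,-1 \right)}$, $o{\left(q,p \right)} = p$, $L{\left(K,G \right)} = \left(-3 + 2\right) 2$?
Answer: $\frac{1}{30303} \approx 3.3 \cdot 10^{-5}$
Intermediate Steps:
$L{\left(K,G \right)} = -2$ ($L{\left(K,G \right)} = \left(-1\right) 2 = -2$)
$g{\left(j \right)} = -2$
$s{\left(b \right)} = \frac{b}{3}$
$Z = 2$ ($Z = \frac{1}{3} \cdot 9 - 1 = 3 - 1 = 2$)
$k{\left(O,C \right)} = 14$ ($k{\left(O,C \right)} = \left(-7\right) \left(-2\right) = 14$)
$Q = 14$
$\frac{1}{30317 - Q} = \frac{1}{30317 - 14} = \frac{1}{30303}$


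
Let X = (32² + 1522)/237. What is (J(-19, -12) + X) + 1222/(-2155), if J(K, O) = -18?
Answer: -3996214/510735 ≈ -7.8244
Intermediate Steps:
X = 2546/237 (X = (1024 + 1522)*(1/237) = 2546*(1/237) = 2546/237 ≈ 10.743)
(J(-19, -12) + X) + 1222/(-2155) = (-18 + 2546/237) + 1222/(-2155) = -1720/237 + 1222*(-1/2155) = -1720/237 - 1222/2155 = -3996214/510735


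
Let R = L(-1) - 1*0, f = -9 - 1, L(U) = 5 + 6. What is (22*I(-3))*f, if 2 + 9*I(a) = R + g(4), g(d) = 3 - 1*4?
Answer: -1760/9 ≈ -195.56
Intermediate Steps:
L(U) = 11
f = -10
R = 11 (R = 11 - 1*0 = 11 + 0 = 11)
g(d) = -1 (g(d) = 3 - 4 = -1)
I(a) = 8/9 (I(a) = -2/9 + (11 - 1)/9 = -2/9 + (1/9)*10 = -2/9 + 10/9 = 8/9)
(22*I(-3))*f = (22*(8/9))*(-10) = (176/9)*(-10) = -1760/9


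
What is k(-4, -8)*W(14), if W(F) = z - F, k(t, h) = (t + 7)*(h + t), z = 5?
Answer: 324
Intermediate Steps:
k(t, h) = (7 + t)*(h + t)
W(F) = 5 - F
k(-4, -8)*W(14) = ((-4)² + 7*(-8) + 7*(-4) - 8*(-4))*(5 - 1*14) = (16 - 56 - 28 + 32)*(5 - 14) = -36*(-9) = 324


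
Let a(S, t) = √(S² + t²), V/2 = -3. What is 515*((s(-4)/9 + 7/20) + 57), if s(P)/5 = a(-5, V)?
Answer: 118141/4 + 2575*√61/9 ≈ 31770.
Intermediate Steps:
V = -6 (V = 2*(-3) = -6)
s(P) = 5*√61 (s(P) = 5*√((-5)² + (-6)²) = 5*√(25 + 36) = 5*√61)
515*((s(-4)/9 + 7/20) + 57) = 515*(((5*√61)/9 + 7/20) + 57) = 515*(((5*√61)*(⅑) + 7*(1/20)) + 57) = 515*((5*√61/9 + 7/20) + 57) = 515*((7/20 + 5*√61/9) + 57) = 515*(1147/20 + 5*√61/9) = 118141/4 + 2575*√61/9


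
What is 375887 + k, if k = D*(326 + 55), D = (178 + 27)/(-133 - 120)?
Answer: 95021306/253 ≈ 3.7558e+5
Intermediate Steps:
D = -205/253 (D = 205/(-253) = 205*(-1/253) = -205/253 ≈ -0.81028)
k = -78105/253 (k = -205*(326 + 55)/253 = -205/253*381 = -78105/253 ≈ -308.72)
375887 + k = 375887 - 78105/253 = 95021306/253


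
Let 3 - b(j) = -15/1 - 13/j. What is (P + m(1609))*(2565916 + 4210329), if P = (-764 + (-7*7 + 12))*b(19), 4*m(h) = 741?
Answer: -7612033834545/76 ≈ -1.0016e+11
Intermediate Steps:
b(j) = 18 + 13/j (b(j) = 3 - (-15/1 - 13/j) = 3 - (-15*1 - 13/j) = 3 - (-15 - 13/j) = 3 + (15 + 13/j) = 18 + 13/j)
m(h) = 741/4 (m(h) = (¼)*741 = 741/4)
P = -284355/19 (P = (-764 + (-7*7 + 12))*(18 + 13/19) = (-764 + (-49 + 12))*(18 + 13*(1/19)) = (-764 - 37)*(18 + 13/19) = -801*355/19 = -284355/19 ≈ -14966.)
(P + m(1609))*(2565916 + 4210329) = (-284355/19 + 741/4)*(2565916 + 4210329) = -1123341/76*6776245 = -7612033834545/76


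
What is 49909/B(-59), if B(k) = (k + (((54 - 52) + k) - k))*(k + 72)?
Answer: -49909/741 ≈ -67.354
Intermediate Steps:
B(k) = (2 + k)*(72 + k) (B(k) = (k + ((2 + k) - k))*(72 + k) = (k + 2)*(72 + k) = (2 + k)*(72 + k))
49909/B(-59) = 49909/(144 + (-59)² + 74*(-59)) = 49909/(144 + 3481 - 4366) = 49909/(-741) = 49909*(-1/741) = -49909/741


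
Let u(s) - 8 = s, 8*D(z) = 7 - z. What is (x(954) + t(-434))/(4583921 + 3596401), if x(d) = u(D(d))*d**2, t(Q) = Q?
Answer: -200908975/16360644 ≈ -12.280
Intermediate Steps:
D(z) = 7/8 - z/8 (D(z) = (7 - z)/8 = 7/8 - z/8)
u(s) = 8 + s
x(d) = d**2*(71/8 - d/8) (x(d) = (8 + (7/8 - d/8))*d**2 = (71/8 - d/8)*d**2 = d**2*(71/8 - d/8))
(x(954) + t(-434))/(4583921 + 3596401) = ((1/8)*954**2*(71 - 1*954) - 434)/(4583921 + 3596401) = ((1/8)*910116*(71 - 954) - 434)/8180322 = ((1/8)*910116*(-883) - 434)*(1/8180322) = (-200908107/2 - 434)*(1/8180322) = -200908975/2*1/8180322 = -200908975/16360644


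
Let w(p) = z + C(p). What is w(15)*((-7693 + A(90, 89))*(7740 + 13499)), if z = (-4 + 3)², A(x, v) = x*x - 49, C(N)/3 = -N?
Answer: -334556728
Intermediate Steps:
C(N) = -3*N (C(N) = 3*(-N) = -3*N)
A(x, v) = -49 + x² (A(x, v) = x² - 49 = -49 + x²)
z = 1 (z = (-1)² = 1)
w(p) = 1 - 3*p
w(15)*((-7693 + A(90, 89))*(7740 + 13499)) = (1 - 3*15)*((-7693 + (-49 + 90²))*(7740 + 13499)) = (1 - 45)*((-7693 + (-49 + 8100))*21239) = -44*(-7693 + 8051)*21239 = -15752*21239 = -44*7603562 = -334556728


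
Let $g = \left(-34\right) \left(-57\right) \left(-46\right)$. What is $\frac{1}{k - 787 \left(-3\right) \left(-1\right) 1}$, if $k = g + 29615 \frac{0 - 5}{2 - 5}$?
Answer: $- \frac{3}{126452} \approx -2.3724 \cdot 10^{-5}$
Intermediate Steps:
$g = -89148$ ($g = 1938 \left(-46\right) = -89148$)
$k = - \frac{119369}{3}$ ($k = -89148 + 29615 \frac{0 - 5}{2 - 5} = -89148 + 29615 \left(- \frac{5}{-3}\right) = -89148 + 29615 \left(\left(-5\right) \left(- \frac{1}{3}\right)\right) = -89148 + 29615 \cdot \frac{5}{3} = -89148 + \frac{148075}{3} = - \frac{119369}{3} \approx -39790.0$)
$\frac{1}{k - 787 \left(-3\right) \left(-1\right) 1} = \frac{1}{- \frac{119369}{3} - 787 \left(-3\right) \left(-1\right) 1} = \frac{1}{- \frac{119369}{3} - 787 \cdot 3 \cdot 1} = \frac{1}{- \frac{119369}{3} - 2361} = \frac{1}{- \frac{126452}{3}} = - \frac{3}{126452}$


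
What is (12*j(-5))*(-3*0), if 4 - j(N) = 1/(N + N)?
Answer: 0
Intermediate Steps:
j(N) = 4 - 1/(2*N) (j(N) = 4 - 1/(N + N) = 4 - 1/(2*N))
(12*j(-5))*(-3*0) = (12*(4 - ½/(-5)))*(-3*0) = (12*(4 - ½*(-⅕)))*0 = (12*(4 + ⅒))*0 = (12*(41/10))*0 = (246/5)*0 = 0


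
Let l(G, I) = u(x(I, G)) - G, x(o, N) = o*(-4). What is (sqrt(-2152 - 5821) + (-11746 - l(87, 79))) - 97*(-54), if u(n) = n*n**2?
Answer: 31548075 + I*sqrt(7973) ≈ 3.1548e+7 + 89.292*I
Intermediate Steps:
x(o, N) = -4*o
u(n) = n**3
l(G, I) = -G - 64*I**3 (l(G, I) = (-4*I)**3 - G = -64*I**3 - G = -G - 64*I**3)
(sqrt(-2152 - 5821) + (-11746 - l(87, 79))) - 97*(-54) = (sqrt(-2152 - 5821) + (-11746 - (-1*87 - 64*79**3))) - 97*(-54) = (sqrt(-7973) + (-11746 - (-87 - 64*493039))) + 5238 = (I*sqrt(7973) + (-11746 - (-87 - 31554496))) + 5238 = (I*sqrt(7973) + (-11746 - 1*(-31554583))) + 5238 = (I*sqrt(7973) + (-11746 + 31554583)) + 5238 = (I*sqrt(7973) + 31542837) + 5238 = (31542837 + I*sqrt(7973)) + 5238 = 31548075 + I*sqrt(7973)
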